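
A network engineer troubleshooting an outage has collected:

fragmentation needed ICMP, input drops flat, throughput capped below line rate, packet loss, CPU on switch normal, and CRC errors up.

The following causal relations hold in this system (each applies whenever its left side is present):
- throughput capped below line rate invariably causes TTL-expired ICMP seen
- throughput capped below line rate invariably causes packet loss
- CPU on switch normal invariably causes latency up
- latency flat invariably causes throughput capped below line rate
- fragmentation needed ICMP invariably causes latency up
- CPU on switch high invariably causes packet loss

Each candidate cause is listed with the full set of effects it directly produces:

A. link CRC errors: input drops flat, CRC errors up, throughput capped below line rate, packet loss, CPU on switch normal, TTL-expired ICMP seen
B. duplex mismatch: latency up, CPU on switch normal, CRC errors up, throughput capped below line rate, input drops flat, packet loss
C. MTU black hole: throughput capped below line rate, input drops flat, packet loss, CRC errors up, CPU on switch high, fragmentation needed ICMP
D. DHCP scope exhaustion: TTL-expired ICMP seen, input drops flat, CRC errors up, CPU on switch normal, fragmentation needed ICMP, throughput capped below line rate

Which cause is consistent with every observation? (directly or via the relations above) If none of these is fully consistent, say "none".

For each candidate, compare predicted effects to what was observed:
(A) link CRC errors — does not account for fragmentation needed ICMP
(B) duplex mismatch — fragmentation needed ICMP ✗; input drops flat ✓; throughput capped below line rate ✓; packet loss ✓; CPU on switch normal ✓; CRC errors up ✓
(C) MTU black hole — fragmentation needed ICMP ✓; input drops flat ✓; throughput capped below line rate ✓; packet loss ✓; CPU on switch normal ✗; CRC errors up ✓
(D) DHCP scope exhaustion — fragmentation needed ICMP ✓; input drops flat ✓; throughput capped below line rate ✓; packet loss ✓ (via throughput capped below line rate → packet loss); CPU on switch normal ✓; CRC errors up ✓
Only (D) is consistent with every observation.

D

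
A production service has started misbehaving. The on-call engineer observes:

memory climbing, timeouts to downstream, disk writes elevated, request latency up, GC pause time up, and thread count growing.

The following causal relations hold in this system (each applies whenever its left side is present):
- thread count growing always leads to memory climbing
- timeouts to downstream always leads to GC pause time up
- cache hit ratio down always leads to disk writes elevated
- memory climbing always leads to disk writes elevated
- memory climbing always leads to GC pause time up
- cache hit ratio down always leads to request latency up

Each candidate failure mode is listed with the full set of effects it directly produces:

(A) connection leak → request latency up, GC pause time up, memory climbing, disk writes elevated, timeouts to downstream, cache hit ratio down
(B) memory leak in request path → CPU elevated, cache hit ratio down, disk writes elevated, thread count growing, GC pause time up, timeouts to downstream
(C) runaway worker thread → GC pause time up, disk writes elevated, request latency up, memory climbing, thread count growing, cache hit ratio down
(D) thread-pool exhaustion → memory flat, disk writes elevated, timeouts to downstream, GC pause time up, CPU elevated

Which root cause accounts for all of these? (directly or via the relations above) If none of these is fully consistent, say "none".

Checking each candidate against the observations:
(A) connection leak — memory climbing +; timeouts to downstream +; disk writes elevated +; request latency up +; GC pause time up +; thread count growing -
(B) memory leak in request path — memory climbing + (via thread count growing → memory climbing); timeouts to downstream +; disk writes elevated +; request latency up + (via cache hit ratio down → request latency up); GC pause time up +; thread count growing +
(C) runaway worker thread — memory climbing +; timeouts to downstream -; disk writes elevated +; request latency up +; GC pause time up +; thread count growing +
(D) thread-pool exhaustion — fails on memory climbing, request latency up, thread count growing (predicts memory flat, not memory climbing)
(B) is the only candidate with no mismatches.

B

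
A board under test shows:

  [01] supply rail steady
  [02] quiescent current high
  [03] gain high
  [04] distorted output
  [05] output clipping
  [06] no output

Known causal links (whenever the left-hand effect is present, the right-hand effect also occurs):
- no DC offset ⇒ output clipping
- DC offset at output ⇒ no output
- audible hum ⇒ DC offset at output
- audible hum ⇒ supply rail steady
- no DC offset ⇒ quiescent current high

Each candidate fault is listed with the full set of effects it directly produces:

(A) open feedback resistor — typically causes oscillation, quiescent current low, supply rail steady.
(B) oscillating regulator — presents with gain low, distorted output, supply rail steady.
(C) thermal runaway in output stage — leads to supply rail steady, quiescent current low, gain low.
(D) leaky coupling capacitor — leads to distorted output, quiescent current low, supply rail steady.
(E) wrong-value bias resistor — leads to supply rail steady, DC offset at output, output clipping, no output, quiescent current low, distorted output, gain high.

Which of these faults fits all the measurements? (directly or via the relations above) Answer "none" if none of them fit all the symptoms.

none

Checking each candidate against the observations:
(A) open feedback resistor — fails on quiescent current high, gain high, distorted output, output clipping, no output (predicts quiescent current low, not quiescent current high)
(B) oscillating regulator — fails on quiescent current high, gain high, output clipping, no output (predicts gain low, not gain high)
(C) thermal runaway in output stage — fails on quiescent current high, gain high, distorted output, output clipping, no output (predicts quiescent current low, not quiescent current high; predicts gain low, not gain high)
(D) leaky coupling capacitor — fails on quiescent current high, gain high, output clipping, no output (predicts quiescent current low, not quiescent current high)
(E) wrong-value bias resistor — supply rail steady yes; quiescent current high NO; gain high yes; distorted output yes; output clipping yes; no output yes
Every candidate fails on at least one observation.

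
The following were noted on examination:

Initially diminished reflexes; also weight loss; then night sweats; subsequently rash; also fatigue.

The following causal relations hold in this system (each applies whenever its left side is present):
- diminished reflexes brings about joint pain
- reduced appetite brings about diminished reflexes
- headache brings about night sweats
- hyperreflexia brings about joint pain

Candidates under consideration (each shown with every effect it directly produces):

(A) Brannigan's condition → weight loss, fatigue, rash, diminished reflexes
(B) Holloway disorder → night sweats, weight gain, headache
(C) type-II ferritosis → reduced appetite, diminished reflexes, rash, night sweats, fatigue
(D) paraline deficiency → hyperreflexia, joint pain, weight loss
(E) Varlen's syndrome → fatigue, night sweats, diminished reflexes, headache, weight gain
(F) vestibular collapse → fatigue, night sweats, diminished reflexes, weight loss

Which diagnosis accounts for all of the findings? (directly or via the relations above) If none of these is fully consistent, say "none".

Testing each hypothesis:
(A) Brannigan's condition — diminished reflexes +; weight loss +; night sweats -; rash +; fatigue +
(B) Holloway disorder — diminished reflexes -; weight loss -; night sweats +; rash -; fatigue -
(C) type-II ferritosis — diminished reflexes +; weight loss -; night sweats +; rash +; fatigue +
(D) paraline deficiency — fails on diminished reflexes, night sweats, rash, fatigue (predicts hyperreflexia, not diminished reflexes)
(E) Varlen's syndrome — diminished reflexes +; weight loss -; night sweats +; rash -; fatigue +
(F) vestibular collapse — does not account for rash
No candidate is consistent with all observations.

none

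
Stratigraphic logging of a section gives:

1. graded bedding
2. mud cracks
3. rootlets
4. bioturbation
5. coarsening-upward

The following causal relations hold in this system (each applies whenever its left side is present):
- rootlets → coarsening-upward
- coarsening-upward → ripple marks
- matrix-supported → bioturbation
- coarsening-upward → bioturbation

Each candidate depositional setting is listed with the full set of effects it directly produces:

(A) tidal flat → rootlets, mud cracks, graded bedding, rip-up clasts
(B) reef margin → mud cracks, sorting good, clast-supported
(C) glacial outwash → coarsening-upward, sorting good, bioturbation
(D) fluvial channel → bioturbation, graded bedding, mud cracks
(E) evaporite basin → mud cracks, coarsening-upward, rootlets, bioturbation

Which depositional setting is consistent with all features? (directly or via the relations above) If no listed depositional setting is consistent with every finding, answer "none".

A

Per-candidate check:
(A) tidal flat — accounts for every observation (bioturbation via rootlets → coarsening-upward → bioturbation)
(B) reef margin — graded bedding ✗; mud cracks ✓; rootlets ✗; bioturbation ✗; coarsening-upward ✗
(C) glacial outwash — does not account for graded bedding, mud cracks, rootlets
(D) fluvial channel — does not account for rootlets, coarsening-upward
(E) evaporite basin — graded bedding ✗; mud cracks ✓; rootlets ✓; bioturbation ✓; coarsening-upward ✓
(A) is the only candidate with no mismatches.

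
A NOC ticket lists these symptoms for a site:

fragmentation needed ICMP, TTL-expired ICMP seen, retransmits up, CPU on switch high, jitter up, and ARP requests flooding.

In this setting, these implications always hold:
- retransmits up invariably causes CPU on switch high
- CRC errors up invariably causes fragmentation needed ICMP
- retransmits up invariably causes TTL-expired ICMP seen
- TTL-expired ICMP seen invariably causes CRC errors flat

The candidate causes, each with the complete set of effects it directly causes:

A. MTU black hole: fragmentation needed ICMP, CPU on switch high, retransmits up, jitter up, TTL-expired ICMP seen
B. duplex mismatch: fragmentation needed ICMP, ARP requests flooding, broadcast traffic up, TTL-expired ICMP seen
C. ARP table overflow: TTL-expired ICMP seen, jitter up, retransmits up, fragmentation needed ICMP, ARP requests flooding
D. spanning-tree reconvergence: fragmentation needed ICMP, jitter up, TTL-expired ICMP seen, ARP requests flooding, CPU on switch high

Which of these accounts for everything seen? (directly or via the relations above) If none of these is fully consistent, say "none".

C

Checking each candidate against the observations:
(A) MTU black hole — fragmentation needed ICMP +; TTL-expired ICMP seen +; retransmits up +; CPU on switch high +; jitter up +; ARP requests flooding -
(B) duplex mismatch — fragmentation needed ICMP +; TTL-expired ICMP seen +; retransmits up -; CPU on switch high -; jitter up -; ARP requests flooding +
(C) ARP table overflow — accounts for every observation (CPU on switch high via retransmits up → CPU on switch high)
(D) spanning-tree reconvergence — does not account for retransmits up
(C) is the only candidate with no mismatches.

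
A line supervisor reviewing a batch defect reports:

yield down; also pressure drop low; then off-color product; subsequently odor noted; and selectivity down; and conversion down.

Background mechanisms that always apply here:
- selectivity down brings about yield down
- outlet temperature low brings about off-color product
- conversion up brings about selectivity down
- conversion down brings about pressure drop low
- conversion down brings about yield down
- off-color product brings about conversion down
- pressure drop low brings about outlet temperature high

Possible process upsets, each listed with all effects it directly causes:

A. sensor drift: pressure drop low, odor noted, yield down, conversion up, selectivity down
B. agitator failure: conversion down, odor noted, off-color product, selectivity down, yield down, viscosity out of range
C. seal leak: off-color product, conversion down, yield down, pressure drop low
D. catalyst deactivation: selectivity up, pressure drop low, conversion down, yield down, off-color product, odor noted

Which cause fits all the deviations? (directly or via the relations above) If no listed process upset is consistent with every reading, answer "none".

B

Per-candidate check:
(A) sensor drift — yield down match; pressure drop low match; off-color product miss; odor noted match; selectivity down match; conversion down miss
(B) agitator failure — accounts for every observation (pressure drop low through conversion down → pressure drop low)
(C) seal leak — does not account for odor noted, selectivity down
(D) catalyst deactivation — yield down match; pressure drop low match; off-color product match; odor noted match; selectivity down miss; conversion down match
(B) is the only candidate with no mismatches.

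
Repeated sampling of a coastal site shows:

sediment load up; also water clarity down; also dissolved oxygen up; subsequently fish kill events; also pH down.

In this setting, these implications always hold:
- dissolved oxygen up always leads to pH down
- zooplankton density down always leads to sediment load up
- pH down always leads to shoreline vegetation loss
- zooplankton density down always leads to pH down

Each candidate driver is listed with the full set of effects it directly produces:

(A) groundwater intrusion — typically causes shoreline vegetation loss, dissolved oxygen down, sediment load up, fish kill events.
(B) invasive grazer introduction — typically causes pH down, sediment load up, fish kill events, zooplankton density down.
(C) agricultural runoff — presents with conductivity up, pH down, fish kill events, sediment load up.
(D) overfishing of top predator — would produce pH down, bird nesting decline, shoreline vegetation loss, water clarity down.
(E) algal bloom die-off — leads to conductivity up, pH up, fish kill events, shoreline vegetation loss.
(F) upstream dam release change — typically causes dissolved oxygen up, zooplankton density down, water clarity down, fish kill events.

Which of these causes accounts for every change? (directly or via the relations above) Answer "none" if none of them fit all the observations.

F

Per-candidate check:
(A) groundwater intrusion — sediment load up yes; water clarity down NO; dissolved oxygen up NO; fish kill events yes; pH down NO
(B) invasive grazer introduction — sediment load up yes; water clarity down NO; dissolved oxygen up NO; fish kill events yes; pH down yes
(C) agricultural runoff — does not account for water clarity down, dissolved oxygen up
(D) overfishing of top predator — does not account for sediment load up, dissolved oxygen up, fish kill events
(E) algal bloom die-off — fails on sediment load up, water clarity down, dissolved oxygen up, pH down (predicts pH up, not pH down)
(F) upstream dam release change — sediment load up yes (via zooplankton density down → sediment load up); water clarity down yes; dissolved oxygen up yes; fish kill events yes; pH down yes (via dissolved oxygen up → pH down)
(F) is the only candidate with no mismatches.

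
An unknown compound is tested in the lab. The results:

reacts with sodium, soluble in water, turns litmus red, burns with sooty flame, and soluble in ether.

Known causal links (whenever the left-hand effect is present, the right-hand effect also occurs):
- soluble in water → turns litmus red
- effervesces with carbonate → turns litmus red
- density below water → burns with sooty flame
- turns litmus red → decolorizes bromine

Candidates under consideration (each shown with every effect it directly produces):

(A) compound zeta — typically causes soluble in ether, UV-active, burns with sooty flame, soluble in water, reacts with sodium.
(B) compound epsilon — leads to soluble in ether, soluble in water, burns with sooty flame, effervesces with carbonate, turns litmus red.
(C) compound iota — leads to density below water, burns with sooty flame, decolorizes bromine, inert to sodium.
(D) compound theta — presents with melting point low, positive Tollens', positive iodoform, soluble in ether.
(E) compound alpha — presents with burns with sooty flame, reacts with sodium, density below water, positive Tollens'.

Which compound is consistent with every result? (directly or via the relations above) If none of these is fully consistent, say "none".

For each candidate, compare predicted effects to what was observed:
(A) compound zeta — accounts for every observation (turns litmus red by soluble in water → turns litmus red)
(B) compound epsilon — does not account for reacts with sodium
(C) compound iota — reacts with sodium ✗; soluble in water ✗; turns litmus red ✗; burns with sooty flame ✓; soluble in ether ✗
(D) compound theta — reacts with sodium ✗; soluble in water ✗; turns litmus red ✗; burns with sooty flame ✗; soluble in ether ✓
(E) compound alpha — reacts with sodium ✓; soluble in water ✗; turns litmus red ✗; burns with sooty flame ✓; soluble in ether ✗
(A) is the only candidate with no mismatches.

A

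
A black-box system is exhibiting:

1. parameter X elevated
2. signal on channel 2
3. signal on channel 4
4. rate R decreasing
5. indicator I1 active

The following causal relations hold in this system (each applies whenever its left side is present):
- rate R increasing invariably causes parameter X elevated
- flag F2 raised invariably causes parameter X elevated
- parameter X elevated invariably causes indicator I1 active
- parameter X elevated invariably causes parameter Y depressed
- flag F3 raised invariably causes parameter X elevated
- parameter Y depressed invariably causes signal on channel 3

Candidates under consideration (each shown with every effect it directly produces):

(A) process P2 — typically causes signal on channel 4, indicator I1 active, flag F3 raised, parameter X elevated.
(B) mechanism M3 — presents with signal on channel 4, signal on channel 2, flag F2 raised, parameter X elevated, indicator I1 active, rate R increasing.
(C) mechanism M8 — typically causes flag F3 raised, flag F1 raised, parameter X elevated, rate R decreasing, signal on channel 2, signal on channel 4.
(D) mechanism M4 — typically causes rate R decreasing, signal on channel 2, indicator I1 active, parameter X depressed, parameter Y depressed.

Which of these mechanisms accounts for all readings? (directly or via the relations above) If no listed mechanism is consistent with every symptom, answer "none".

Testing each hypothesis:
(A) process P2 — parameter X elevated yes; signal on channel 2 NO; signal on channel 4 yes; rate R decreasing NO; indicator I1 active yes
(B) mechanism M3 — parameter X elevated yes; signal on channel 2 yes; signal on channel 4 yes; rate R decreasing NO; indicator I1 active yes
(C) mechanism M8 — accounts for every observation (indicator I1 active by parameter X elevated → indicator I1 active)
(D) mechanism M4 — parameter X elevated NO; signal on channel 2 yes; signal on channel 4 NO; rate R decreasing yes; indicator I1 active yes
(C) alone accounts for all the evidence.

C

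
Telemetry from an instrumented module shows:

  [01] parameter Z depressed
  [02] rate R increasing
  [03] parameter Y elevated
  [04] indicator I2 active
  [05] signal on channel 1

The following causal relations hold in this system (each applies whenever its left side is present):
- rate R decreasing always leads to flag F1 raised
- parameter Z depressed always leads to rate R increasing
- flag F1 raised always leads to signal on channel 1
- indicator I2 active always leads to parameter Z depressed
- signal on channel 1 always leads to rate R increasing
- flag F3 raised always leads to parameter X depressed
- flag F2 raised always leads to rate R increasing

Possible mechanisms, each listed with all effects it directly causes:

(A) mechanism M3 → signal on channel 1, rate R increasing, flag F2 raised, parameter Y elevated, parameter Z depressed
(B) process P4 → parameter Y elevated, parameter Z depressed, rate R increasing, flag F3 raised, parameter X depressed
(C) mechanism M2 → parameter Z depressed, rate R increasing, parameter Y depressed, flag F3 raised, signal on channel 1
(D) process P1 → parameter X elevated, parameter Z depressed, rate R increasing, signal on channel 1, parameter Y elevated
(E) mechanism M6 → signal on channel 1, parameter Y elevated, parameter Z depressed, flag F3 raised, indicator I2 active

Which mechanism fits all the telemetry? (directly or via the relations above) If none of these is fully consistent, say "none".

Per-candidate check:
(A) mechanism M3 — parameter Z depressed match; rate R increasing match; parameter Y elevated match; indicator I2 active miss; signal on channel 1 match
(B) process P4 — parameter Z depressed match; rate R increasing match; parameter Y elevated match; indicator I2 active miss; signal on channel 1 miss
(C) mechanism M2 — fails on parameter Y elevated, indicator I2 active (predicts parameter Y depressed, not parameter Y elevated)
(D) process P1 — parameter Z depressed match; rate R increasing match; parameter Y elevated match; indicator I2 active miss; signal on channel 1 match
(E) mechanism M6 — parameter Z depressed match; rate R increasing match (through signal on channel 1 → rate R increasing); parameter Y elevated match; indicator I2 active match; signal on channel 1 match
Only (E) is consistent with every observation.

E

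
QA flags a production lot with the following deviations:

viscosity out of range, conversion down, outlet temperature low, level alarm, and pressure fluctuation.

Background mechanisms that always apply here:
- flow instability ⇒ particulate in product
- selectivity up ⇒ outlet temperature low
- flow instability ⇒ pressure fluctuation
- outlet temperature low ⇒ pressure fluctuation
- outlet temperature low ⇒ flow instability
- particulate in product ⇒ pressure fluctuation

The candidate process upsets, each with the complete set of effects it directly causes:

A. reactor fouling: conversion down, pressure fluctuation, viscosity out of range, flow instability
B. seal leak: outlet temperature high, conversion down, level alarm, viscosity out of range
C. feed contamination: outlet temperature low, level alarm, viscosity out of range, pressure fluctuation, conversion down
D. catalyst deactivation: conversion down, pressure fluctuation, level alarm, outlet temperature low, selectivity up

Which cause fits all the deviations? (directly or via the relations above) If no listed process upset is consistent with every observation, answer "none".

For each candidate, compare predicted effects to what was observed:
(A) reactor fouling — does not account for outlet temperature low, level alarm
(B) seal leak — fails on outlet temperature low, pressure fluctuation (predicts outlet temperature high, not outlet temperature low)
(C) feed contamination — accounts for every observation
(D) catalyst deactivation — viscosity out of range NO; conversion down yes; outlet temperature low yes; level alarm yes; pressure fluctuation yes
Only (C) is consistent with every observation.

C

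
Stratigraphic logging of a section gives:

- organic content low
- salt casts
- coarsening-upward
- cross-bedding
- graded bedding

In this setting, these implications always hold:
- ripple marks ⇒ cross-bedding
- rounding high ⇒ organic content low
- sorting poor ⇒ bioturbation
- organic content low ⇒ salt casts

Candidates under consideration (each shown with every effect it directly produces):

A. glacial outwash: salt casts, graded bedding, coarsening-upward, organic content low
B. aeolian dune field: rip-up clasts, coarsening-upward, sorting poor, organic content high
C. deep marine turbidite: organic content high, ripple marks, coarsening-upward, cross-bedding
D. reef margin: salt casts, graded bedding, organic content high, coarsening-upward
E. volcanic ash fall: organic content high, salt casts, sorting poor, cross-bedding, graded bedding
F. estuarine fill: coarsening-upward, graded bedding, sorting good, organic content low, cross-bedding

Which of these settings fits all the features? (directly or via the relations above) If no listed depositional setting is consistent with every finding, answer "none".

Testing each hypothesis:
(A) glacial outwash — organic content low +; salt casts +; coarsening-upward +; cross-bedding -; graded bedding +
(B) aeolian dune field — fails on organic content low, salt casts, cross-bedding, graded bedding (predicts organic content high, not organic content low)
(C) deep marine turbidite — organic content low -; salt casts -; coarsening-upward +; cross-bedding +; graded bedding -
(D) reef margin — organic content low -; salt casts +; coarsening-upward +; cross-bedding -; graded bedding +
(E) volcanic ash fall — fails on organic content low, coarsening-upward (predicts organic content high, not organic content low)
(F) estuarine fill — organic content low +; salt casts + (through organic content low → salt casts); coarsening-upward +; cross-bedding +; graded bedding +
(F) is the only candidate with no mismatches.

F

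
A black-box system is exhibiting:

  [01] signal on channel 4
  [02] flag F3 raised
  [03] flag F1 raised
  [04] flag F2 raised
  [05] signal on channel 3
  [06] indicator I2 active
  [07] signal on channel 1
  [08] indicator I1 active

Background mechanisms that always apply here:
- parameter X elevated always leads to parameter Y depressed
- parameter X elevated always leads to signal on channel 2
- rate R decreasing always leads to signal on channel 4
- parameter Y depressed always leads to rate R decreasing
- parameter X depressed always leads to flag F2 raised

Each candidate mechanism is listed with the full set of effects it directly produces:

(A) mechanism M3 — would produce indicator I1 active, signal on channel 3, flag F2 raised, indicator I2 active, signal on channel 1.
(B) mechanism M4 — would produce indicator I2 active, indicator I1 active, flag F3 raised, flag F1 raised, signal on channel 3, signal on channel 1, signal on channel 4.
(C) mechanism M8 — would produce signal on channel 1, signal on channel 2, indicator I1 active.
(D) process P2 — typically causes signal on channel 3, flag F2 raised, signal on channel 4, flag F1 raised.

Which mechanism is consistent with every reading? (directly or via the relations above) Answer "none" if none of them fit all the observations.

Checking each candidate against the observations:
(A) mechanism M3 — signal on channel 4 miss; flag F3 raised miss; flag F1 raised miss; flag F2 raised match; signal on channel 3 match; indicator I2 active match; signal on channel 1 match; indicator I1 active match
(B) mechanism M4 — signal on channel 4 match; flag F3 raised match; flag F1 raised match; flag F2 raised miss; signal on channel 3 match; indicator I2 active match; signal on channel 1 match; indicator I1 active match
(C) mechanism M8 — signal on channel 4 miss; flag F3 raised miss; flag F1 raised miss; flag F2 raised miss; signal on channel 3 miss; indicator I2 active miss; signal on channel 1 match; indicator I1 active match
(D) process P2 — does not account for flag F3 raised, indicator I2 active, signal on channel 1, indicator I1 active
Every candidate fails on at least one observation.

none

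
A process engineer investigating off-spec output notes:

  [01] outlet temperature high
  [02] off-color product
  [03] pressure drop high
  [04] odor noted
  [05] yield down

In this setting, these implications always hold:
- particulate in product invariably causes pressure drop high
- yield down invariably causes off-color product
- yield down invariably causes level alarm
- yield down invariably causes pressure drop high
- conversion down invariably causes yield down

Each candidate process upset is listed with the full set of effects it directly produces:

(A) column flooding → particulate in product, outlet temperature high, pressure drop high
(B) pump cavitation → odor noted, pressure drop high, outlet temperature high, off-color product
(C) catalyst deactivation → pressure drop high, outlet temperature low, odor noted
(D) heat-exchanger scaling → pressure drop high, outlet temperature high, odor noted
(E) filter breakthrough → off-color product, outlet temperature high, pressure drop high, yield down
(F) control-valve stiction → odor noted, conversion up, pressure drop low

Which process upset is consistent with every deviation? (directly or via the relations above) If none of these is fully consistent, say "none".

none

Checking each candidate against the observations:
(A) column flooding — does not account for off-color product, odor noted, yield down
(B) pump cavitation — outlet temperature high ✓; off-color product ✓; pressure drop high ✓; odor noted ✓; yield down ✗
(C) catalyst deactivation — outlet temperature high ✗; off-color product ✗; pressure drop high ✓; odor noted ✓; yield down ✗
(D) heat-exchanger scaling — outlet temperature high ✓; off-color product ✗; pressure drop high ✓; odor noted ✓; yield down ✗
(E) filter breakthrough — outlet temperature high ✓; off-color product ✓; pressure drop high ✓; odor noted ✗; yield down ✓
(F) control-valve stiction — fails on outlet temperature high, off-color product, pressure drop high, yield down (predicts pressure drop low, not pressure drop high)
Every candidate fails on at least one observation.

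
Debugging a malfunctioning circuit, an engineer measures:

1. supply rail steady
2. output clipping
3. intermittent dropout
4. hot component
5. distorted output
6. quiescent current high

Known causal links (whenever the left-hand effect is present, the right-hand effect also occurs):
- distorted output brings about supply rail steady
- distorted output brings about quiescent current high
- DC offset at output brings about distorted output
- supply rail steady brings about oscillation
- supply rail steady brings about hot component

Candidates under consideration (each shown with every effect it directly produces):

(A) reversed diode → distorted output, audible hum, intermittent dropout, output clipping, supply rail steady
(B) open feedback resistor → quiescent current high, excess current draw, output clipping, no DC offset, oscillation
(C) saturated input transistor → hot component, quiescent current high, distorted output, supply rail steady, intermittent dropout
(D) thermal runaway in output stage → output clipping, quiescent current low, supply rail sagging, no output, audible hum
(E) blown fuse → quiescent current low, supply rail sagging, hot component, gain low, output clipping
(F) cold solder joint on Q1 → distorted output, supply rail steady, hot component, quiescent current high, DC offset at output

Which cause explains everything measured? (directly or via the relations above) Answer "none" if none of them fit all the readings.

A

Testing each hypothesis:
(A) reversed diode — accounts for every observation (hot component by supply rail steady → hot component)
(B) open feedback resistor — does not account for supply rail steady, intermittent dropout, hot component, distorted output
(C) saturated input transistor — does not account for output clipping
(D) thermal runaway in output stage — fails on supply rail steady, intermittent dropout, hot component, distorted output, quiescent current high (predicts supply rail sagging, not supply rail steady; predicts quiescent current low, not quiescent current high)
(E) blown fuse — supply rail steady NO; output clipping yes; intermittent dropout NO; hot component yes; distorted output NO; quiescent current high NO
(F) cold solder joint on Q1 — does not account for output clipping, intermittent dropout
(A) alone accounts for all the evidence.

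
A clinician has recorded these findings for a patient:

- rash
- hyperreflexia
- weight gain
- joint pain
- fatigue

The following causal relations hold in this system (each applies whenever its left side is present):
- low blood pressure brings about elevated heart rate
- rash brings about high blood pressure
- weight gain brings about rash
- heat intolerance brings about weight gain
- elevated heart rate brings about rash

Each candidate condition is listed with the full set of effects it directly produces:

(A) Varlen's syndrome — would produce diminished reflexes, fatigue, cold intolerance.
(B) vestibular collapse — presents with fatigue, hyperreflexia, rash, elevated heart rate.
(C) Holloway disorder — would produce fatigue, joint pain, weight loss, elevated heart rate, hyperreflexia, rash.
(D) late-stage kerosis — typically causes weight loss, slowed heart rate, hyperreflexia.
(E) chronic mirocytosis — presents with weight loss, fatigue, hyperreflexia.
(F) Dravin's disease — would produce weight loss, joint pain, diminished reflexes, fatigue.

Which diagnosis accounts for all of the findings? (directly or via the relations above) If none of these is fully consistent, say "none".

none

For each candidate, compare predicted effects to what was observed:
(A) Varlen's syndrome — fails on rash, hyperreflexia, weight gain, joint pain (predicts diminished reflexes, not hyperreflexia)
(B) vestibular collapse — does not account for weight gain, joint pain
(C) Holloway disorder — fails on weight gain (predicts weight loss, not weight gain)
(D) late-stage kerosis — fails on rash, weight gain, joint pain, fatigue (predicts weight loss, not weight gain)
(E) chronic mirocytosis — rash miss; hyperreflexia match; weight gain miss; joint pain miss; fatigue match
(F) Dravin's disease — rash miss; hyperreflexia miss; weight gain miss; joint pain match; fatigue match
None of the listed candidates fits everything.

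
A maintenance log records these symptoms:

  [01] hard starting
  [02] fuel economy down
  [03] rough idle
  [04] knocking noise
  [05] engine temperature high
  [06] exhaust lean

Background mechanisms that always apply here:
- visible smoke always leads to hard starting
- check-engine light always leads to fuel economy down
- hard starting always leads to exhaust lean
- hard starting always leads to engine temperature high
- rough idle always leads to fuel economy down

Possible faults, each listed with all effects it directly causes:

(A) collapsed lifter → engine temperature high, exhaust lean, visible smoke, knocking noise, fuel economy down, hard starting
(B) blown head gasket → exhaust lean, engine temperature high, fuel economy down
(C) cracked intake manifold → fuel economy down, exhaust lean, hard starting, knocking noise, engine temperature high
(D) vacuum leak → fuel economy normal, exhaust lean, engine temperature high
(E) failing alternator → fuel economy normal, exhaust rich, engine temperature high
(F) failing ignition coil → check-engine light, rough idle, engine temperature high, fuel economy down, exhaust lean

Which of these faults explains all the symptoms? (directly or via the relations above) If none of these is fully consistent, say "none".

Testing each hypothesis:
(A) collapsed lifter — hard starting ✓; fuel economy down ✓; rough idle ✗; knocking noise ✓; engine temperature high ✓; exhaust lean ✓
(B) blown head gasket — hard starting ✗; fuel economy down ✓; rough idle ✗; knocking noise ✗; engine temperature high ✓; exhaust lean ✓
(C) cracked intake manifold — hard starting ✓; fuel economy down ✓; rough idle ✗; knocking noise ✓; engine temperature high ✓; exhaust lean ✓
(D) vacuum leak — hard starting ✗; fuel economy down ✗; rough idle ✗; knocking noise ✗; engine temperature high ✓; exhaust lean ✓
(E) failing alternator — fails on hard starting, fuel economy down, rough idle, knocking noise, exhaust lean (predicts fuel economy normal, not fuel economy down; predicts exhaust rich, not exhaust lean)
(F) failing ignition coil — hard starting ✗; fuel economy down ✓; rough idle ✓; knocking noise ✗; engine temperature high ✓; exhaust lean ✓
None of the listed candidates fits everything.

none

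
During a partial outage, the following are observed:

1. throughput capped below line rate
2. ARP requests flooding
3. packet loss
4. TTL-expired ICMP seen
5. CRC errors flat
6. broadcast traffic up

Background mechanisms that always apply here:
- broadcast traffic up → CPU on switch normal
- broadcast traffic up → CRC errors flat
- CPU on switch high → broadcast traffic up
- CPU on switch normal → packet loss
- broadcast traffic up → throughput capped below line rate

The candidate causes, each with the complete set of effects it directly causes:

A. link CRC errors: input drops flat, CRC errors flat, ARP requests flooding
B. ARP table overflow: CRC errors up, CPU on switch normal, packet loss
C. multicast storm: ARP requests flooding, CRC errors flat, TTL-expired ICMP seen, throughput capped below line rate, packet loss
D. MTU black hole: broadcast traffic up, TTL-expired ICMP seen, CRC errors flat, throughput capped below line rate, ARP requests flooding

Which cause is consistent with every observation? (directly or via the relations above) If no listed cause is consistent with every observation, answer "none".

Per-candidate check:
(A) link CRC errors — does not account for throughput capped below line rate, packet loss, TTL-expired ICMP seen, broadcast traffic up
(B) ARP table overflow — fails on throughput capped below line rate, ARP requests flooding, TTL-expired ICMP seen, CRC errors flat, broadcast traffic up (predicts CRC errors up, not CRC errors flat)
(C) multicast storm — throughput capped below line rate yes; ARP requests flooding yes; packet loss yes; TTL-expired ICMP seen yes; CRC errors flat yes; broadcast traffic up NO
(D) MTU black hole — throughput capped below line rate yes; ARP requests flooding yes; packet loss yes (by broadcast traffic up → CPU on switch normal → packet loss); TTL-expired ICMP seen yes; CRC errors flat yes; broadcast traffic up yes
(D) is the only candidate with no mismatches.

D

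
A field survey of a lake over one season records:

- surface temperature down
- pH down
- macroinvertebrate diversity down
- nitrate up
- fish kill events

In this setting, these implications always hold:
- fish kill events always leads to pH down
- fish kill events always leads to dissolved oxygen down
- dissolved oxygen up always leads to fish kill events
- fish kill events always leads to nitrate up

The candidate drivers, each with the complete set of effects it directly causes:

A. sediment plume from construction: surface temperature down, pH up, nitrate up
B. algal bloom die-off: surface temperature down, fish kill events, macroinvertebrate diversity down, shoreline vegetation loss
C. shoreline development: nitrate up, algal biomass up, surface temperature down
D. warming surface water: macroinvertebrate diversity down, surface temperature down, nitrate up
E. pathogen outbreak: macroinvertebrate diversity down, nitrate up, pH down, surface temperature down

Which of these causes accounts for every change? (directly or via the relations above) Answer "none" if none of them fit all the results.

B

Per-candidate check:
(A) sediment plume from construction — surface temperature down match; pH down miss; macroinvertebrate diversity down miss; nitrate up match; fish kill events miss
(B) algal bloom die-off — surface temperature down match; pH down match (by fish kill events → pH down); macroinvertebrate diversity down match; nitrate up match (by fish kill events → nitrate up); fish kill events match
(C) shoreline development — does not account for pH down, macroinvertebrate diversity down, fish kill events
(D) warming surface water — does not account for pH down, fish kill events
(E) pathogen outbreak — does not account for fish kill events
(B) alone accounts for all the evidence.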